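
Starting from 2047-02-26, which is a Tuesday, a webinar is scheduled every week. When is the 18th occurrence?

The 18th occurrence is 17 intervals after the first: 17 × 7 = 119 days after 2047-02-26.
February has 28 days — 2 days to the end of February leaves 117.
March has 31 days (86 left).
April has 30 days (56 left).
May has 31 days (25 left).
25 days into June → 2047-06-25.

2047-06-25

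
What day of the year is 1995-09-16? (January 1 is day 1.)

259

Days in months before September: 31 + 28 + 31 + 30 + 31 + 30 + 31 + 31 = 243.
Plus 16 days into September → day 259.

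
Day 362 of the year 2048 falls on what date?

Dec 27, 2048

Jan has 31 days (362 − 31 = 331 remain).
Feb has 29 days (331 − 29 = 302 remain).
Mar has 31 days (302 − 31 = 271 remain).
Apr has 30 days (271 − 30 = 241 remain).
May has 31 days (241 − 31 = 210 remain).
Jun has 30 days (210 − 30 = 180 remain).
Jul has 31 days (180 − 31 = 149 remain).
Aug has 31 days (149 − 31 = 118 remain).
Sep has 30 days (118 − 30 = 88 remain).
Oct has 31 days (88 − 31 = 57 remain).
Nov has 30 days (57 − 30 = 27 remain).
27 into Dec → Dec 27.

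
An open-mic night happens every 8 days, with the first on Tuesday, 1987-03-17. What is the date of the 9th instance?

The 9th occurrence is 8 intervals after the first: 8 × 8 = 64 days after 1987-03-17.
March has 31 days — 14 days to the end of March leaves 50.
April has 30 days (20 left).
20 days into May → 1987-05-20.

1987-05-20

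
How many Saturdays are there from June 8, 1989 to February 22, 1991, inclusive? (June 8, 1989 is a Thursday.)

June 8, 1989 is a Thursday; the first Saturday on or after it is June 10, 1989 (2 days later).
From June 10, 1989 to February 22, 1991: 204 + 365 + 53 = 622 days (rest of 1989, 1990, to February 22, 1991 in 1991).
622 ÷ 7 = 88 full weeks with remainder 6, so 88 more Saturdays after the first → 89.

89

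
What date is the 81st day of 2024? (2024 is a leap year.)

January has 31 days (81 − 31 = 50 remain).
February has 29 days (50 − 29 = 21 remain).
21 into March → March 21.

21 March 2024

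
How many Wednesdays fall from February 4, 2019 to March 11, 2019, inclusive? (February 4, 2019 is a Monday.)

5

February 4, 2019 is a Monday; the first Wednesday on or after it is February 6, 2019 (2 days later).
From February 6, 2019 to March 11, 2019: 22 + 11 = 33 days (rest of February, March).
33 ÷ 7 = 4 full weeks with remainder 5, so 4 more Wednesdays after the first → 5.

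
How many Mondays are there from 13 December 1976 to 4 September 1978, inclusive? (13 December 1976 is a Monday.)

13 December 1976 is a Monday; the first Monday on or after it is 13 December 1976.
From 13 December 1976 to 4 September 1978: 18 + 365 + 247 = 630 days (rest of 1976, 1977, to 4 September 1978 in 1978).
630 ÷ 7 = 90 full weeks with remainder 0, so 90 more Mondays after the first → 91.

91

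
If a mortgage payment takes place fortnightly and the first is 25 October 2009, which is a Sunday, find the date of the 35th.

13 February 2011

The 35th occurrence is 34 intervals after the first: 34 × 14 = 476 days after 25 October 2009.
October has 31 days — 6 days to the end of October leaves 470.
From end of October to end of 2009 is 61 days (409 left).
2010 has 365 days (44 left).
January has 31 days (13 left).
13 days into February → 13 February 2011.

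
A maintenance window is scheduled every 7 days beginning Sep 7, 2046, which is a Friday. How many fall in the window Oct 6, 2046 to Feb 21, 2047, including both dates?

Occurrences land 7·i days after Sep 7, 2046 for i = 0, 1, 2, …
Oct 6, 2046 is 29 days after the start; 29 ÷ 7 = 4 remainder 1; since the remainder is 1, round up to i = 5. First occurrence in the window: #6 on Oct 12, 2046 (5×7 = 35 days in).
Feb 21, 2047 is 167 days after the start; 167 ÷ 7 = 23 remainder 6. Last occurrence in the window: #24 on Feb 15, 2047.
Occurrences #6 through #24: 19 in total.

19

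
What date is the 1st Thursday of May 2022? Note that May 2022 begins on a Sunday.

May 5, 2022

May 2022 begins on a Sunday, so the first Thursday is May 5 (4 days later).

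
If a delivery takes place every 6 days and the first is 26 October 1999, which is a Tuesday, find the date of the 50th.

The 50th occurrence is 49 intervals after the first: 49 × 6 = 294 days after 26 October 1999.
October has 31 days — 5 days to the end of October leaves 289.
November has 30 days (259 left).
December has 31 days (228 left).
January has 31 days (197 left).
February has 29 days (168 left).
March has 31 days (137 left).
April has 30 days (107 left).
May has 31 days (76 left).
June has 30 days (46 left).
July has 31 days (15 left).
15 days into August → 15 August 2000.

15 August 2000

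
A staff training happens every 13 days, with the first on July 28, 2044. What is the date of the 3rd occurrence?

August 23, 2044

The 3rd occurrence is 2 intervals after the first: 2 × 13 = 26 days after July 28, 2044.
July has 31 days — 3 days to the end of July leaves 23.
23 days into August → August 23, 2044.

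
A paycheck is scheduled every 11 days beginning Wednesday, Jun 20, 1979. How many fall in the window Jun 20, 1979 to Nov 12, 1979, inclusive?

Occurrences land 11·i days after Jun 20, 1979 for i = 0, 1, 2, …
The window opens on the start date, so the first occurrence inside is #1 on Jun 20, 1979.
Nov 12, 1979 is 145 days after the start; 145 ÷ 11 = 13 remainder 2. Last occurrence in the window: #14 on Nov 10, 1979.
Occurrences #1 through #14: 14 in total.

14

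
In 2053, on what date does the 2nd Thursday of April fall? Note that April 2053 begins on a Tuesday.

2053-04-10

April 2053 begins on a Tuesday, so the first Thursday is April 3 (2 days later).
The 2nd Thursday is 1 weeks later: 3 + 7 = 10.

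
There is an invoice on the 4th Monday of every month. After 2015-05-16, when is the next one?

May 2015 starts on a Friday; its first Monday is the 4th, so the 4th Monday is the 25th — 2015-05-25.
2015-05-25 is after 2015-05-16, so that is the next one.

2015-05-25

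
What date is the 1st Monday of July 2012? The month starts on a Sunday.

2012-07-02

July 2012 begins on a Sunday, so the first Monday is July 2 (1 day later).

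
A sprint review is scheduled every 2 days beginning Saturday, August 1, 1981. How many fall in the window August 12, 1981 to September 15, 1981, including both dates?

17

Occurrences land 2·i days after August 1, 1981 for i = 0, 1, 2, …
August 12, 1981 is 11 days after the start; 11 ÷ 2 = 5 remainder 1; since the remainder is 1, round up to i = 6. First occurrence in the window: #7 on August 13, 1981 (6×2 = 12 days in).
September 15, 1981 is 45 days after the start; 45 ÷ 2 = 22 remainder 1. Last occurrence in the window: #23 on September 14, 1981.
Occurrences #7 through #23: 17 in total.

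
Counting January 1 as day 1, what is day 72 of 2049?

Jan has 31 days (72 − 31 = 41 remain).
Feb has 28 days (41 − 28 = 13 remain).
13 into Mar → Mar 13.

Mar 13, 2049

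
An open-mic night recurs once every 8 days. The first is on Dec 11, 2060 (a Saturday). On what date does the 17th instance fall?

Apr 18, 2061

The 17th occurrence is 16 intervals after the first: 16 × 8 = 128 days after Dec 11, 2060.
Dec has 31 days — 20 days to the end of Dec leaves 108.
Jan has 31 days (77 left).
Feb has 28 days (49 left).
Mar has 31 days (18 left).
18 days into Apr → Apr 18, 2061.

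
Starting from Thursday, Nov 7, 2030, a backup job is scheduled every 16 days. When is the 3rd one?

The 3rd occurrence is 2 intervals after the first: 2 × 16 = 32 days after Nov 7, 2030.
Nov has 30 days — 23 days to the end of Nov leaves 9.
9 days into Dec → Dec 9, 2030.

Dec 9, 2030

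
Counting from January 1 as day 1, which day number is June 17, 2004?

169

Days in months before June: 31 + 29 + 31 + 30 + 31 = 152.
Plus 17 days into June → day 169.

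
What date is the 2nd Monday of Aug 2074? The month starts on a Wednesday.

Aug 13, 2074

Aug 2074 begins on a Wednesday, so the first Monday is Aug 6 (5 days later).
The 2nd Monday is 1 weeks later: 6 + 7 = 13.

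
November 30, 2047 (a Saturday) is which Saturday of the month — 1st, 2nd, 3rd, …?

5th

Day 30 falls in week ⌈30/7⌉ of the month.
Days 1–7 hold the 1st Saturday, 8–14 the 2nd, 15–21 the 3rd, 22–28 the 4th, 29–31 the 5th.
30 is in the range for the 5th.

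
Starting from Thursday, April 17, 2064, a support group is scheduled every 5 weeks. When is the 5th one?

The 5th occurrence is 4 intervals after the first: 4 × 35 = 140 days after April 17, 2064.
April has 30 days — 13 days to the end of April leaves 127.
May has 31 days (96 left).
June has 30 days (66 left).
July has 31 days (35 left).
August has 31 days (4 left).
4 days into September → September 4, 2064.

September 4, 2064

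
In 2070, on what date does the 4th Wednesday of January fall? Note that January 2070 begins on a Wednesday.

22 January 2070

January 2070 begins on a Wednesday, so the first Wednesday is January 1.
The 4th Wednesday is 3 weeks later: 1 + 21 = 22.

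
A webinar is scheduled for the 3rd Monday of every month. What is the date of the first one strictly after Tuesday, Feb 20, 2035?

Mar 19, 2035

Feb 2035 starts on a Thursday; its first Monday is the 5th, so the 3rd Monday is the 19th — Feb 19, 2035.
That is not after Feb 20, 2035, so look at Mar 2035.
Mar 2035 starts on a Thursday; its first Monday is the 5th, so the 3rd Monday is the 19th — Mar 19, 2035.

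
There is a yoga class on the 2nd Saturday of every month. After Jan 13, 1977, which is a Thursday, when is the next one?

Jan 1977 starts on a Saturday; its first Saturday is the 1st, so the 2nd Saturday is the 8th — Jan 8, 1977.
That is not after Jan 13, 1977, so look at Feb 1977.
Feb 1977 starts on a Tuesday; its first Saturday is the 5th, so the 2nd Saturday is the 12th — Feb 12, 1977.

Feb 12, 1977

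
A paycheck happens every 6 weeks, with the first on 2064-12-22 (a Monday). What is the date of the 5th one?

The 5th occurrence is 4 intervals after the first: 4 × 42 = 168 days after 2064-12-22.
December has 31 days — 9 days to the end of December leaves 159.
January has 31 days (128 left).
February has 28 days (100 left).
March has 31 days (69 left).
April has 30 days (39 left).
May has 31 days (8 left).
8 days into June → 2065-06-08.

2065-06-08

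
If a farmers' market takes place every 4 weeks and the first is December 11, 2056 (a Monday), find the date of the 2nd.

The 2nd occurrence is 1 interval after the first: 1 × 28 = 28 days after December 11, 2056.
December has 31 days — 20 days to the end of December leaves 8.
8 days into January → January 8, 2057.

January 8, 2057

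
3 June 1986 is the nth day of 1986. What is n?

154

Days in months before June: 31 + 28 + 31 + 30 + 31 = 151.
Plus 3 days into June → day 154.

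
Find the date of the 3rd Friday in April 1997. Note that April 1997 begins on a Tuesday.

April 18, 1997

April 1997 begins on a Tuesday, so the first Friday is April 4 (3 days later).
The 3rd Friday is 2 weeks later: 4 + 14 = 18.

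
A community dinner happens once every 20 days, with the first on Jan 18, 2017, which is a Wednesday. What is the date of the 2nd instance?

The 2nd occurrence is 1 interval after the first: 1 × 20 = 20 days after Jan 18, 2017.
Jan has 31 days — 13 days to the end of Jan leaves 7.
7 days into Feb → Feb 7, 2017.

Feb 7, 2017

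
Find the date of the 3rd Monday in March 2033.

21 March 2033

March 2033 begins on a Tuesday, so the first Monday is March 7 (6 days later).
The 3rd Monday is 2 weeks later: 7 + 14 = 21.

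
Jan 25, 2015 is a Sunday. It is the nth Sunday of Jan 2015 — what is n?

4th

Day 25 falls in week ⌈25/7⌉ of the month.
Days 1–7 hold the 1st Sunday, 8–14 the 2nd, 15–21 the 3rd, 22–28 the 4th, 29–31 the 5th.
25 is in the range for the 4th.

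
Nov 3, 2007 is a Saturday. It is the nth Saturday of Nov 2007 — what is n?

Day 3 falls in week ⌈3/7⌉ of the month.
Days 1–7 hold the 1st Saturday, 8–14 the 2nd, 15–21 the 3rd, 22–28 the 4th, 29–31 the 5th.
3 is in the range for the 1st.

1st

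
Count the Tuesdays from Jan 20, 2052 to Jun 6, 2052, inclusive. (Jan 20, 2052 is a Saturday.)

20

Jan 20, 2052 is a Saturday; the first Tuesday on or after it is Jan 23, 2052 (3 days later).
From Jan 23, 2052 to Jun 6, 2052: 8 + 29 + 31 + 30 + 31 + 6 = 135 days (rest of Jan, Feb, Mar, Apr, May, Jun).
135 ÷ 7 = 19 full weeks with remainder 2, so 19 more Tuesdays after the first → 20.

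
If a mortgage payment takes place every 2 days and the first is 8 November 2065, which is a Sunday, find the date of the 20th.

16 December 2065

The 20th occurrence is 19 intervals after the first: 19 × 2 = 38 days after 8 November 2065.
November has 30 days — 22 days to the end of November leaves 16.
16 days into December → 16 December 2065.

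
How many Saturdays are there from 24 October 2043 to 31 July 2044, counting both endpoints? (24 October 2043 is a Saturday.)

41

24 October 2043 is a Saturday; the first Saturday on or after it is 24 October 2043.
From 24 October 2043 to 31 July 2044: 7 + 30 + 31 + 31 + 29 + 31 + 30 + 31 + 30 + 31 = 281 days (rest of October, November, December, January, February, March, April, May, June, July).
281 ÷ 7 = 40 full weeks with remainder 1, so 40 more Saturdays after the first → 41.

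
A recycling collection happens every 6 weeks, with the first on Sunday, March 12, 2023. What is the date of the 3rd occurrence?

The 3rd occurrence is 2 intervals after the first: 2 × 42 = 84 days after March 12, 2023.
March has 31 days — 19 days to the end of March leaves 65.
April has 30 days (35 left).
May has 31 days (4 left).
4 days into June → June 4, 2023.

June 4, 2023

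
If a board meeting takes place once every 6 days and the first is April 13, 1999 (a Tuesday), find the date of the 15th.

The 15th occurrence is 14 intervals after the first: 14 × 6 = 84 days after April 13, 1999.
April has 30 days — 17 days to the end of April leaves 67.
May has 31 days (36 left).
June has 30 days (6 left).
6 days into July → July 6, 1999.

July 6, 1999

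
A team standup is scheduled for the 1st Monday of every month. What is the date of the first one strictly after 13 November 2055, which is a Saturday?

6 December 2055

November 2055 starts on a Monday, so its 1st Monday is 1 November 2055.
That is not after 13 November 2055, so look at December 2055.
December 2055 starts on a Wednesday, so its 1st Monday is 6 December 2055 (5 days in).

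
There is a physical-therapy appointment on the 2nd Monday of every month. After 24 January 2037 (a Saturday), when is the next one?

9 February 2037

January 2037 starts on a Thursday; its first Monday is the 5th, so the 2nd Monday is the 12th — 12 January 2037.
That is not after 24 January 2037, so look at February 2037.
February 2037 starts on a Sunday; its first Monday is the 2nd, so the 2nd Monday is the 9th — 9 February 2037.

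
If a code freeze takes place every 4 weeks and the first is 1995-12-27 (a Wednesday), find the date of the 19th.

1997-05-14

The 19th occurrence is 18 intervals after the first: 18 × 28 = 504 days after 1995-12-27.
December has 31 days — 4 days to the end of December leaves 500.
1996 has 366 days (134 left).
January has 31 days (103 left).
February has 28 days (75 left).
March has 31 days (44 left).
April has 30 days (14 left).
14 days into May → 1997-05-14.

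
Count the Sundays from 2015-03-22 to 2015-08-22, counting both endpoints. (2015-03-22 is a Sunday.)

2015-03-22 is a Sunday; the first Sunday on or after it is 2015-03-22.
From 2015-03-22 to 2015-08-22: 9 + 30 + 31 + 30 + 31 + 22 = 153 days (rest of March, April, May, June, July, August).
153 ÷ 7 = 21 full weeks with remainder 6, so 21 more Sundays after the first → 22.

22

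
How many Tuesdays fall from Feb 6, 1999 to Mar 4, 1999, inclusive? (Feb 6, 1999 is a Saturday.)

Feb 6, 1999 is a Saturday; the first Tuesday on or after it is Feb 9, 1999 (3 days later).
From Feb 9, 1999 to Mar 4, 1999: 19 + 4 = 23 days (rest of Feb, Mar).
23 ÷ 7 = 3 full weeks with remainder 2, so 3 more Tuesdays after the first → 4.

4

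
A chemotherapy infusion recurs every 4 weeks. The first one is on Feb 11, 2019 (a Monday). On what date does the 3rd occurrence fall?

Apr 8, 2019

The 3rd occurrence is 2 intervals after the first: 2 × 28 = 56 days after Feb 11, 2019.
Feb has 28 days — 17 days to the end of Feb leaves 39.
Mar has 31 days (8 left).
8 days into Apr → Apr 8, 2019.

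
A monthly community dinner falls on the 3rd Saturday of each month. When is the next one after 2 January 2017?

21 January 2017

January 2017 starts on a Sunday; its first Saturday is the 7th, so the 3rd Saturday is the 21st — 21 January 2017.
21 January 2017 is after 2 January 2017, so that is the next one.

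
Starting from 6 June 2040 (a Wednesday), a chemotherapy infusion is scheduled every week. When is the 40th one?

The 40th occurrence is 39 intervals after the first: 39 × 7 = 273 days after 6 June 2040.
June has 30 days — 24 days to the end of June leaves 249.
July has 31 days (218 left).
August has 31 days (187 left).
September has 30 days (157 left).
October has 31 days (126 left).
November has 30 days (96 left).
December has 31 days (65 left).
January has 31 days (34 left).
February has 28 days (6 left).
6 days into March → 6 March 2041.

6 March 2041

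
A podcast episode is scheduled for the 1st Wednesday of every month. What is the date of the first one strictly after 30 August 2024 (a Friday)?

4 September 2024

August 2024 starts on a Thursday, so its 1st Wednesday is 7 August 2024 (6 days in).
That is not after 30 August 2024, so look at September 2024.
September 2024 starts on a Sunday, so its 1st Wednesday is 4 September 2024 (3 days in).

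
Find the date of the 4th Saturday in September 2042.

27 September 2042

September 2042 begins on a Monday, so the first Saturday is September 6 (5 days later).
The 4th Saturday is 3 weeks later: 6 + 21 = 27.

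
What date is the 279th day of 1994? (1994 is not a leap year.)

October 6, 1994

January has 31 days (279 − 31 = 248 remain).
February has 28 days (248 − 28 = 220 remain).
March has 31 days (220 − 31 = 189 remain).
April has 30 days (189 − 30 = 159 remain).
May has 31 days (159 − 31 = 128 remain).
June has 30 days (128 − 30 = 98 remain).
July has 31 days (98 − 31 = 67 remain).
August has 31 days (67 − 31 = 36 remain).
September has 30 days (36 − 30 = 6 remain).
6 into October → October 6.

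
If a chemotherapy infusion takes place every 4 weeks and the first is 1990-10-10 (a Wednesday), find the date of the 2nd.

1990-11-07

The 2nd occurrence is 1 interval after the first: 1 × 28 = 28 days after 1990-10-10.
October has 31 days — 21 days to the end of October leaves 7.
7 days into November → 1990-11-07.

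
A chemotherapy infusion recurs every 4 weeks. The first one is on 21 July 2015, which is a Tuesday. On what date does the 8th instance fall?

The 8th occurrence is 7 intervals after the first: 7 × 28 = 196 days after 21 July 2015.
July has 31 days — 10 days to the end of July leaves 186.
August has 31 days (155 left).
September has 30 days (125 left).
October has 31 days (94 left).
November has 30 days (64 left).
December has 31 days (33 left).
January has 31 days (2 left).
2 days into February → 2 February 2016.

2 February 2016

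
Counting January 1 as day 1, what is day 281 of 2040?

2040-10-07

January has 31 days (281 − 31 = 250 remain).
February has 29 days (250 − 29 = 221 remain).
March has 31 days (221 − 31 = 190 remain).
April has 30 days (190 − 30 = 160 remain).
May has 31 days (160 − 31 = 129 remain).
June has 30 days (129 − 30 = 99 remain).
July has 31 days (99 − 31 = 68 remain).
August has 31 days (68 − 31 = 37 remain).
September has 30 days (37 − 30 = 7 remain).
7 into October → October 7.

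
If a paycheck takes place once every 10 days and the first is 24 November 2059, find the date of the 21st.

The 21st occurrence is 20 intervals after the first: 20 × 10 = 200 days after 24 November 2059.
November has 30 days — 6 days to the end of November leaves 194.
December has 31 days (163 left).
January has 31 days (132 left).
February has 29 days (103 left).
March has 31 days (72 left).
April has 30 days (42 left).
May has 31 days (11 left).
11 days into June → 11 June 2060.

11 June 2060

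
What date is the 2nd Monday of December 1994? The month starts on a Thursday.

December 12, 1994

December 1994 begins on a Thursday, so the first Monday is December 5 (4 days later).
The 2nd Monday is 1 weeks later: 5 + 7 = 12.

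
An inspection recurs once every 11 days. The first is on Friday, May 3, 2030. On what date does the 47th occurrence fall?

September 21, 2031

The 47th occurrence is 46 intervals after the first: 46 × 11 = 506 days after May 3, 2030.
May has 31 days — 28 days to the end of May leaves 478.
From end of May to end of 2030 is 214 days (264 left).
January has 31 days (233 left).
February has 28 days (205 left).
March has 31 days (174 left).
April has 30 days (144 left).
May has 31 days (113 left).
June has 30 days (83 left).
July has 31 days (52 left).
August has 31 days (21 left).
21 days into September → September 21, 2031.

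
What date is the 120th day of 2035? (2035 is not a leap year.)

January has 31 days (120 − 31 = 89 remain).
February has 28 days (89 − 28 = 61 remain).
March has 31 days (61 − 31 = 30 remain).
30 into April → April 30.

30 April 2035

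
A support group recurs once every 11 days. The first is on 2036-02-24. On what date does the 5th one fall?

2036-04-08

The 5th occurrence is 4 intervals after the first: 4 × 11 = 44 days after 2036-02-24.
February has 29 days — 5 days to the end of February leaves 39.
March has 31 days (8 left).
8 days into April → 2036-04-08.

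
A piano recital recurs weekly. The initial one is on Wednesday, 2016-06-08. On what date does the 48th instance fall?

2017-05-03

The 48th occurrence is 47 intervals after the first: 47 × 7 = 329 days after 2016-06-08.
June has 30 days — 22 days to the end of June leaves 307.
July has 31 days (276 left).
August has 31 days (245 left).
September has 30 days (215 left).
October has 31 days (184 left).
November has 30 days (154 left).
December has 31 days (123 left).
January has 31 days (92 left).
February has 28 days (64 left).
March has 31 days (33 left).
April has 30 days (3 left).
3 days into May → 2017-05-03.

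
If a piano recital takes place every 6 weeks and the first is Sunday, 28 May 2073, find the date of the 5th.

12 November 2073

The 5th occurrence is 4 intervals after the first: 4 × 42 = 168 days after 28 May 2073.
May has 31 days — 3 days to the end of May leaves 165.
June has 30 days (135 left).
July has 31 days (104 left).
August has 31 days (73 left).
September has 30 days (43 left).
October has 31 days (12 left).
12 days into November → 12 November 2073.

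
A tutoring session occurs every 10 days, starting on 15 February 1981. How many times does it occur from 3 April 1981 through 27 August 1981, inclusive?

Occurrences land 10·i days after 15 February 1981 for i = 0, 1, 2, …
3 April 1981 is 47 days after the start; 47 ÷ 10 = 4 remainder 7; since the remainder is 7, round up to i = 5. First occurrence in the window: #6 on 6 April 1981 (5×10 = 50 days in).
27 August 1981 is 193 days after the start; 193 ÷ 10 = 19 remainder 3. Last occurrence in the window: #20 on 24 August 1981.
Occurrences #6 through #20: 15 in total.

15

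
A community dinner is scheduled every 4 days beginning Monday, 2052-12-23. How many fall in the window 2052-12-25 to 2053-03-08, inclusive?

18

Occurrences land 4·i days after 2052-12-23 for i = 0, 1, 2, …
2052-12-25 is 2 days after the start; 2 ÷ 4 = 0 remainder 2; since the remainder is 2, round up to i = 1. First occurrence in the window: #2 on 2052-12-27 (1×4 = 4 days in).
2053-03-08 is 75 days after the start; 75 ÷ 4 = 18 remainder 3. Last occurrence in the window: #19 on 2053-03-05.
Occurrences #2 through #19: 18 in total.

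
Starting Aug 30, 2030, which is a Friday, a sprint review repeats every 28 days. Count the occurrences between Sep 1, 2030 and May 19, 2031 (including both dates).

9

Occurrences land 28·i days after Aug 30, 2030 for i = 0, 1, 2, …
Sep 1, 2030 is 2 days after the start; 2 ÷ 28 = 0 remainder 2; since the remainder is 2, round up to i = 1. First occurrence in the window: #2 on Sep 27, 2030 (1×28 = 28 days in).
May 19, 2031 is 262 days after the start; 262 ÷ 28 = 9 remainder 10. Last occurrence in the window: #10 on May 9, 2031.
Occurrences #2 through #10: 9 in total.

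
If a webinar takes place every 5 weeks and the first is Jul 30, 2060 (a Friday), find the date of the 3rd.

The 3rd occurrence is 2 intervals after the first: 2 × 35 = 70 days after Jul 30, 2060.
Jul has 31 days — 1 day to the end of Jul leaves 69.
Aug has 31 days (38 left).
Sep has 30 days (8 left).
8 days into Oct → Oct 8, 2060.

Oct 8, 2060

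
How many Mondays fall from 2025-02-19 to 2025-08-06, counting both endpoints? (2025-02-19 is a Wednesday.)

24

2025-02-19 is a Wednesday; the first Monday on or after it is 2025-02-24 (5 days later).
From 2025-02-24 to 2025-08-06: 4 + 31 + 30 + 31 + 30 + 31 + 6 = 163 days (rest of February, March, April, May, June, July, August).
163 ÷ 7 = 23 full weeks with remainder 2, so 23 more Mondays after the first → 24.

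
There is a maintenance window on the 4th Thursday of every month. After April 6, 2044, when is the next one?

April 28, 2044

April 2044 starts on a Friday; its first Thursday is the 7th, so the 4th Thursday is the 28th — April 28, 2044.
April 28, 2044 is after April 6, 2044, so that is the next one.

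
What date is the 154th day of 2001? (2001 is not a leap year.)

2001-06-03

January has 31 days (154 − 31 = 123 remain).
February has 28 days (123 − 28 = 95 remain).
March has 31 days (95 − 31 = 64 remain).
April has 30 days (64 − 30 = 34 remain).
May has 31 days (34 − 31 = 3 remain).
3 into June → June 3.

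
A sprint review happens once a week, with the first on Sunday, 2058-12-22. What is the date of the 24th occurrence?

The 24th occurrence is 23 intervals after the first: 23 × 7 = 161 days after 2058-12-22.
December has 31 days — 9 days to the end of December leaves 152.
January has 31 days (121 left).
February has 28 days (93 left).
March has 31 days (62 left).
April has 30 days (32 left).
May has 31 days (1 left).
1 day into June → 2059-06-01.

2059-06-01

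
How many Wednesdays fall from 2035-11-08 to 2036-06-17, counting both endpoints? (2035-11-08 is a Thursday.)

31

2035-11-08 is a Thursday; the first Wednesday on or after it is 2035-11-14 (6 days later).
From 2035-11-14 to 2036-06-17: 16 + 31 + 31 + 29 + 31 + 30 + 31 + 17 = 216 days (rest of November, December, January, February, March, April, May, June).
216 ÷ 7 = 30 full weeks with remainder 6, so 30 more Wednesdays after the first → 31.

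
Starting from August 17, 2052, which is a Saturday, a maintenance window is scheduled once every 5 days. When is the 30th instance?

The 30th occurrence is 29 intervals after the first: 29 × 5 = 145 days after August 17, 2052.
August has 31 days — 14 days to the end of August leaves 131.
September has 30 days (101 left).
October has 31 days (70 left).
November has 30 days (40 left).
December has 31 days (9 left).
9 days into January → January 9, 2053.

January 9, 2053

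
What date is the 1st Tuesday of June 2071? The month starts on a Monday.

2 June 2071

June 2071 begins on a Monday, so the first Tuesday is June 2 (1 day later).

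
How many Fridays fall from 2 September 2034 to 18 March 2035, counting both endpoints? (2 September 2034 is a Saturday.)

2 September 2034 is a Saturday; the first Friday on or after it is 8 September 2034 (6 days later).
From 8 September 2034 to 18 March 2035: 22 + 31 + 30 + 31 + 31 + 28 + 18 = 191 days (rest of September, October, November, December, January, February, March).
191 ÷ 7 = 27 full weeks with remainder 2, so 27 more Fridays after the first → 28.

28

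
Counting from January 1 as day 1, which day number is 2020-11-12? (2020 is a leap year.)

317

Days in months before November: 31 + 29 + 31 + 30 + 31 + 30 + 31 + 31 + 30 + 31 = 305.
Plus 12 days into November → day 317.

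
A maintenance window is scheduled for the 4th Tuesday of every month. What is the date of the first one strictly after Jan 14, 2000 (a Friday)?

Jan 25, 2000

Jan 2000 starts on a Saturday; its first Tuesday is the 4th, so the 4th Tuesday is the 25th — Jan 25, 2000.
Jan 25, 2000 is after Jan 14, 2000, so that is the next one.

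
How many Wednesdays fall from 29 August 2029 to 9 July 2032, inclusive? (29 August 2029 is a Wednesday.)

29 August 2029 is a Wednesday; the first Wednesday on or after it is 29 August 2029.
From 29 August 2029 to 9 July 2032: 124 + 365 + 365 + 191 = 1045 days (rest of 2029, 2030, 2031, to 9 July 2032 in 2032).
1045 ÷ 7 = 149 full weeks with remainder 2, so 149 more Wednesdays after the first → 150.

150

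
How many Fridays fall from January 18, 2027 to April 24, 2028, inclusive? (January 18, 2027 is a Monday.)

January 18, 2027 is a Monday; the first Friday on or after it is January 22, 2027 (4 days later).
From January 22, 2027 to April 24, 2028: 343 + 115 = 458 days (rest of 2027, to April 24, 2028 in 2028).
458 ÷ 7 = 65 full weeks with remainder 3, so 65 more Fridays after the first → 66.

66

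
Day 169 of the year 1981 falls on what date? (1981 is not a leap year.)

June 18, 1981

January has 31 days (169 − 31 = 138 remain).
February has 28 days (138 − 28 = 110 remain).
March has 31 days (110 − 31 = 79 remain).
April has 30 days (79 − 30 = 49 remain).
May has 31 days (49 − 31 = 18 remain).
18 into June → June 18.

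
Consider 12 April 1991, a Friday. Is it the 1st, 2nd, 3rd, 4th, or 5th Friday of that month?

Day 12 falls in week ⌈12/7⌉ of the month.
Days 1–7 hold the 1st Friday, 8–14 the 2nd, 15–21 the 3rd, 22–28 the 4th, 29–31 the 5th.
12 is in the range for the 2nd.

2nd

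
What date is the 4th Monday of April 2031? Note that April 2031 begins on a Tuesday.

April 2031 begins on a Tuesday, so the first Monday is April 7 (6 days later).
The 4th Monday is 3 weeks later: 7 + 21 = 28.

2031-04-28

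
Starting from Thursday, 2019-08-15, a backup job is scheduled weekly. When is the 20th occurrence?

The 20th occurrence is 19 intervals after the first: 19 × 7 = 133 days after 2019-08-15.
August has 31 days — 16 days to the end of August leaves 117.
September has 30 days (87 left).
October has 31 days (56 left).
November has 30 days (26 left).
26 days into December → 2019-12-26.

2019-12-26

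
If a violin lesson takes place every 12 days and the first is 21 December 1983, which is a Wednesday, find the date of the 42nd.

The 42nd occurrence is 41 intervals after the first: 41 × 12 = 492 days after 21 December 1983.
December has 31 days — 10 days to the end of December leaves 482.
1984 has 366 days (116 left).
January has 31 days (85 left).
February has 28 days (57 left).
March has 31 days (26 left).
26 days into April → 26 April 1985.

26 April 1985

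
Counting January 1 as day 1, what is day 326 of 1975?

22 November 1975

January has 31 days (326 − 31 = 295 remain).
February has 28 days (295 − 28 = 267 remain).
March has 31 days (267 − 31 = 236 remain).
April has 30 days (236 − 30 = 206 remain).
May has 31 days (206 − 31 = 175 remain).
June has 30 days (175 − 30 = 145 remain).
July has 31 days (145 − 31 = 114 remain).
August has 31 days (114 − 31 = 83 remain).
September has 30 days (83 − 30 = 53 remain).
October has 31 days (53 − 31 = 22 remain).
22 into November → November 22.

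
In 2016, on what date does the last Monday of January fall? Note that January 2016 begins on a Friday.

2016-01-25

January 2016 begins on a Friday, so the first Monday is January 4 (3 days later).
January 2016 has 31 days. Adding weeks: 4, 11, 18, 25 — the last one ≤ 31 is the 25th.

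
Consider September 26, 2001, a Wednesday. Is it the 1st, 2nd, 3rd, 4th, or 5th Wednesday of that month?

Day 26 falls in week ⌈26/7⌉ of the month.
Days 1–7 hold the 1st Wednesday, 8–14 the 2nd, 15–21 the 3rd, 22–28 the 4th, 29–31 the 5th.
26 is in the range for the 4th.

4th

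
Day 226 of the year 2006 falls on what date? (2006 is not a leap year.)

January has 31 days (226 − 31 = 195 remain).
February has 28 days (195 − 28 = 167 remain).
March has 31 days (167 − 31 = 136 remain).
April has 30 days (136 − 30 = 106 remain).
May has 31 days (106 − 31 = 75 remain).
June has 30 days (75 − 30 = 45 remain).
July has 31 days (45 − 31 = 14 remain).
14 into August → August 14.

14 August 2006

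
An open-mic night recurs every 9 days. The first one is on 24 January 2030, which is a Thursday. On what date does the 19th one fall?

5 July 2030

The 19th occurrence is 18 intervals after the first: 18 × 9 = 162 days after 24 January 2030.
January has 31 days — 7 days to the end of January leaves 155.
February has 28 days (127 left).
March has 31 days (96 left).
April has 30 days (66 left).
May has 31 days (35 left).
June has 30 days (5 left).
5 days into July → 5 July 2030.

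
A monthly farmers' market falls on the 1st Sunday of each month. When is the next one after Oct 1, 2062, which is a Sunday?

Oct 2062 starts on a Sunday, so its 1st Sunday is Oct 1, 2062.
That is not after Oct 1, 2062, so look at Nov 2062.
Nov 2062 starts on a Wednesday, so its 1st Sunday is Nov 5, 2062 (4 days in).

Nov 5, 2062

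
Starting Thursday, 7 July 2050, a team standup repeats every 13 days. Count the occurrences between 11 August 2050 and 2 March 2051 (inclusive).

Occurrences land 13·i days after 7 July 2050 for i = 0, 1, 2, …
11 August 2050 is 35 days after the start; 35 ÷ 13 = 2 remainder 9; since the remainder is 9, round up to i = 3. First occurrence in the window: #4 on 15 August 2050 (3×13 = 39 days in).
2 March 2051 is 238 days after the start; 238 ÷ 13 = 18 remainder 4. Last occurrence in the window: #19 on 26 February 2051.
Occurrences #4 through #19: 16 in total.

16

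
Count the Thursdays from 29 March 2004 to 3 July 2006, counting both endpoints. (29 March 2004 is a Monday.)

118

29 March 2004 is a Monday; the first Thursday on or after it is 1 April 2004 (3 days later).
From 1 April 2004 to 3 July 2006: 274 + 365 + 184 = 823 days (rest of 2004, 2005, to 3 July 2006 in 2006).
823 ÷ 7 = 117 full weeks with remainder 4, so 117 more Thursdays after the first → 118.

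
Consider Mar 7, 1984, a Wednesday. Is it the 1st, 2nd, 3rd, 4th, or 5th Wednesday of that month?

1st

Day 7 falls in week ⌈7/7⌉ of the month.
Days 1–7 hold the 1st Wednesday, 8–14 the 2nd, 15–21 the 3rd, 22–28 the 4th, 29–31 the 5th.
7 is in the range for the 1st.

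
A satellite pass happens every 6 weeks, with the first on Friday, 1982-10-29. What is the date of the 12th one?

1984-02-03

The 12th occurrence is 11 intervals after the first: 11 × 42 = 462 days after 1982-10-29.
October has 31 days — 2 days to the end of October leaves 460.
From end of October to end of 1982 is 61 days (399 left).
1983 has 365 days (34 left).
January has 31 days (3 left).
3 days into February → 1984-02-03.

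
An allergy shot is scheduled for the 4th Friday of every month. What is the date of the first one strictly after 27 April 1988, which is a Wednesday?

April 1988 starts on a Friday; its first Friday is the 1st, so the 4th Friday is the 22nd — 22 April 1988.
That is not after 27 April 1988, so look at May 1988.
May 1988 starts on a Sunday; its first Friday is the 6th, so the 4th Friday is the 27th — 27 May 1988.

27 May 1988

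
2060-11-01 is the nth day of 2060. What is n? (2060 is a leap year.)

Days in months before November: 31 + 29 + 31 + 30 + 31 + 30 + 31 + 31 + 30 + 31 = 305.
Plus 1 day into November → day 306.

306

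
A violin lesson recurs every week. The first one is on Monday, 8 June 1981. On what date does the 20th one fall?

The 20th occurrence is 19 intervals after the first: 19 × 7 = 133 days after 8 June 1981.
June has 30 days — 22 days to the end of June leaves 111.
July has 31 days (80 left).
August has 31 days (49 left).
September has 30 days (19 left).
19 days into October → 19 October 1981.

19 October 1981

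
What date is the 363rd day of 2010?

January has 31 days (363 − 31 = 332 remain).
February has 28 days (332 − 28 = 304 remain).
March has 31 days (304 − 31 = 273 remain).
April has 30 days (273 − 30 = 243 remain).
May has 31 days (243 − 31 = 212 remain).
June has 30 days (212 − 30 = 182 remain).
July has 31 days (182 − 31 = 151 remain).
August has 31 days (151 − 31 = 120 remain).
September has 30 days (120 − 30 = 90 remain).
October has 31 days (90 − 31 = 59 remain).
November has 30 days (59 − 30 = 29 remain).
29 into December → December 29.

29 December 2010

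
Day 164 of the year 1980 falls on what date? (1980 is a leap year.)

January has 31 days (164 − 31 = 133 remain).
February has 29 days (133 − 29 = 104 remain).
March has 31 days (104 − 31 = 73 remain).
April has 30 days (73 − 30 = 43 remain).
May has 31 days (43 − 31 = 12 remain).
12 into June → June 12.

1980-06-12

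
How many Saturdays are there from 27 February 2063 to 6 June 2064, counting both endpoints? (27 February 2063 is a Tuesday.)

27 February 2063 is a Tuesday; the first Saturday on or after it is 3 March 2063 (4 days later).
From 3 March 2063 to 6 June 2064: 303 + 158 = 461 days (rest of 2063, to 6 June 2064 in 2064).
461 ÷ 7 = 65 full weeks with remainder 6, so 65 more Saturdays after the first → 66.

66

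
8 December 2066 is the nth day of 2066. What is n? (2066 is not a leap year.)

Days in months before December: 31 + 28 + 31 + 30 + 31 + 30 + 31 + 31 + 30 + 31 + 30 = 334.
Plus 8 days into December → day 342.

342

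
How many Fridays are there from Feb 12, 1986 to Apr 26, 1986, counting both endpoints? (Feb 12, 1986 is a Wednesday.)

Feb 12, 1986 is a Wednesday; the first Friday on or after it is Feb 14, 1986 (2 days later).
From Feb 14, 1986 to Apr 26, 1986: 14 + 31 + 26 = 71 days (rest of Feb, Mar, Apr).
71 ÷ 7 = 10 full weeks with remainder 1, so 10 more Fridays after the first → 11.

11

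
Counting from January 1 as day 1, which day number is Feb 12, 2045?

43

Days in months before Feb: 31 = 31.
Plus 12 days into Feb → day 43.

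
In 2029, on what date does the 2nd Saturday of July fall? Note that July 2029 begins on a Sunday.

July 14, 2029

July 2029 begins on a Sunday, so the first Saturday is July 7 (6 days later).
The 2nd Saturday is 1 weeks later: 7 + 7 = 14.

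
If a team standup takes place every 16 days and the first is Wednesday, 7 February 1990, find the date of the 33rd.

4 July 1991

The 33rd occurrence is 32 intervals after the first: 32 × 16 = 512 days after 7 February 1990.
February has 28 days — 21 days to the end of February leaves 491.
From end of February to end of 1990 is 306 days (185 left).
January has 31 days (154 left).
February has 28 days (126 left).
March has 31 days (95 left).
April has 30 days (65 left).
May has 31 days (34 left).
June has 30 days (4 left).
4 days into July → 4 July 1991.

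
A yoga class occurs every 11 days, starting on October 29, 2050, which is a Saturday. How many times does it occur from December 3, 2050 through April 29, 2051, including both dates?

Occurrences land 11·i days after October 29, 2050 for i = 0, 1, 2, …
December 3, 2050 is 35 days after the start; 35 ÷ 11 = 3 remainder 2; since the remainder is 2, round up to i = 4. First occurrence in the window: #5 on December 12, 2050 (4×11 = 44 days in).
April 29, 2051 is 182 days after the start; 182 ÷ 11 = 16 remainder 6. Last occurrence in the window: #17 on April 23, 2051.
Occurrences #5 through #17: 13 in total.

13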